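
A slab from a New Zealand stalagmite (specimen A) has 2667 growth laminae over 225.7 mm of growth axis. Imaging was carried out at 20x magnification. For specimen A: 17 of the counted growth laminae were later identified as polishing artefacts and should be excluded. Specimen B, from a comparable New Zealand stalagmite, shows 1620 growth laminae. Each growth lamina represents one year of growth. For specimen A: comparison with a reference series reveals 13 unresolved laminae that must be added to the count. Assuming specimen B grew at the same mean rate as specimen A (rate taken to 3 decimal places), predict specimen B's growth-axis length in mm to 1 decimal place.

137.7 mm

Specimen A: correcting the raw count gives 2667 − 17 + 13 = 2663 true growth laminae.
A: Mean rate = 225.7 mm / 2663 years ≈ 0.085 mm/year.
Length of B = 0.085 × 1620 = 137.7 mm.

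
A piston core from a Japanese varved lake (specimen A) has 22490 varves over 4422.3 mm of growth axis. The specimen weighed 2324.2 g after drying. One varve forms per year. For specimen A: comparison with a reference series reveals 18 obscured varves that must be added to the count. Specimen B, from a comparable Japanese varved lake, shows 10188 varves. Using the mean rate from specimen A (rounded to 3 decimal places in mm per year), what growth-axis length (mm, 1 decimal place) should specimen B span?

Specimen A: correcting the raw count gives 22490 + 18 = 22508 true varves.
A: Mean rate = 4422.3 mm / 22508 years ≈ 0.196 mm/year.
For B, 0.196 mm/year × 10188 years = 1996.8 mm.

1996.8 mm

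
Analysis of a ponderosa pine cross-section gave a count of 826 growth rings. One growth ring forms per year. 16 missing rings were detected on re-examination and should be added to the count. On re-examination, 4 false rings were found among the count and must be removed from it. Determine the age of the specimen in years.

838 yr

Adjusted count: 826 − 4 + 16 = 838 growth rings.
With a one-to-one growth ring periodicity this is 838 years.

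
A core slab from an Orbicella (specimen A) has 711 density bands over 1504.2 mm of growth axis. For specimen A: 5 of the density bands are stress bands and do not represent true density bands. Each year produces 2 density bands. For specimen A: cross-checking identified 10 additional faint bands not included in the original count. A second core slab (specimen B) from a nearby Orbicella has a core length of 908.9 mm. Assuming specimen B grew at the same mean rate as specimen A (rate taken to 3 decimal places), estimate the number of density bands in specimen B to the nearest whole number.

433 density bands

Specimen A: after corrections the count is 711 − 5 + 10 = 716 density bands.
Specimen A: with 2 density bands per year, 716 / 2 = 358 years.
A: Extension rate ≈ 1504.2 / 358 = 4.202 mm/year.
Specimen B: 908.9 mm / 4.202 mm per year = 216.30 years; at 2 density bands per year that is 216.30 × 2 ≈ 433 density bands.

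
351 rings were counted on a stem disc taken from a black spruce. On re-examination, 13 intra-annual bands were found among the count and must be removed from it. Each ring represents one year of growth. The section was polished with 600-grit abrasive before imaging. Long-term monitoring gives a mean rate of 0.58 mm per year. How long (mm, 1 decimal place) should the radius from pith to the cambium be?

Correcting the raw count gives 351 − 13 = 338 true rings.
338 years at 0.58 mm/year gives 0.58 × 338 = 196.0 mm.

196.0 mm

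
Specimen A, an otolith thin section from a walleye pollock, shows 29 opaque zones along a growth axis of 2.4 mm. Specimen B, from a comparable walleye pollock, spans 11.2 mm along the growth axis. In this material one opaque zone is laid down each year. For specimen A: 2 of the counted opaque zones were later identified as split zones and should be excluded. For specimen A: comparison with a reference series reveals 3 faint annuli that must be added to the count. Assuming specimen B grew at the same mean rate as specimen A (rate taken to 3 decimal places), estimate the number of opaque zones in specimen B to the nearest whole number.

140 opaque zones

Specimen A: correcting the raw count gives 29 − 2 + 3 = 30 true opaque zones.
A: Mean rate = 2.4 mm / 30 years ≈ 0.080 mm per year.
Specimen B: 11.2 mm / 0.080 mm per year = 140.00 years ≈ 140 opaque zones.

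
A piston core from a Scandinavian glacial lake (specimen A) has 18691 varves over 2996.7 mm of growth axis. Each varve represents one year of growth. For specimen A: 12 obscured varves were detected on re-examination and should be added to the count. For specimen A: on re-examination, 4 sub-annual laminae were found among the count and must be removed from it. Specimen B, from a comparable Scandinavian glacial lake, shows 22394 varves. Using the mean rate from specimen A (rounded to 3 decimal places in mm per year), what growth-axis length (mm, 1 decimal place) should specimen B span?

3583.0 mm

Specimen A: true varve count = 18691 − 4 + 12 = 18699.
A: Mean rate = 2996.7 mm / 18699 years ≈ 0.160 mm per year.
B's length ≈ 0.160 × 22394 = 3583.0 mm.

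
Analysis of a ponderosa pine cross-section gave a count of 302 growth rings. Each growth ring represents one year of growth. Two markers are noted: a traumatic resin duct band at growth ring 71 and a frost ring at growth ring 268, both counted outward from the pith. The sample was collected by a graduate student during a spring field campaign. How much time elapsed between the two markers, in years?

Separation: 268 − 71 = 197 growth rings.
That is 197 years at one growth ring per year.

197 years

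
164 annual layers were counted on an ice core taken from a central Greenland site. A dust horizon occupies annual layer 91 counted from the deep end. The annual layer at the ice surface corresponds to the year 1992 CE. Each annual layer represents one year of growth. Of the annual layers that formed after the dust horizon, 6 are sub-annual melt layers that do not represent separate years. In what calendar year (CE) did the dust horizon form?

Between annual layer 91 and the ice surface there are 164 − 91 = 73 annual layers.
Removing the 6 false annual layers leaves 73 − 6 = 67 true annual layers beyond the dust horizon.
1992 − 67 = 1925 CE.

1925 CE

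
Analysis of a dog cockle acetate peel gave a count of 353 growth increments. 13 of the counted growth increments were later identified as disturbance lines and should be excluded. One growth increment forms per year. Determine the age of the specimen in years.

340 years

Adjusted count: 353 − 13 = 340 growth increments.
One growth increment per year makes the duration 340 years.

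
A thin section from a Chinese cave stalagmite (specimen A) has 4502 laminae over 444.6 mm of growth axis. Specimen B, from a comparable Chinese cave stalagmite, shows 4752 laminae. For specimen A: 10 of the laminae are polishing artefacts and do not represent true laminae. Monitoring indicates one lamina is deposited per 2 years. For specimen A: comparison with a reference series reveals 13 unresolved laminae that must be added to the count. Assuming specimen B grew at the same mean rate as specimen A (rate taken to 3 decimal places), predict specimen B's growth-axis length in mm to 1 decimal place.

465.7 mm

Specimen A: true lamina count = 4502 − 10 + 13 = 4505.
Specimen A: at 2 years per lamina, 4505 × 2 = 9010 years.
A: Mean rate = 444.6 mm / 9010 years ≈ 0.049 mm/yr.
Specimen B: multiplying by 2 years per lamina: 4752 × 2 = 9504 years. Length of B = 0.049 × 9504 = 465.7 mm.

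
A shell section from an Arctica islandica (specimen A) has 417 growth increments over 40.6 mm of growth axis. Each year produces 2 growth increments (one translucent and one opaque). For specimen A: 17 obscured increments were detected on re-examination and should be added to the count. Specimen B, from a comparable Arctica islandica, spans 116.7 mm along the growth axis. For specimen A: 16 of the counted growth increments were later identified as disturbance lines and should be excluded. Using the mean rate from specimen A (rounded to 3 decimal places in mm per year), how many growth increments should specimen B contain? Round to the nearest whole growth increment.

1203 growth increments

Specimen A: adjusted count: 417 − 16 + 17 = 418 growth increments.
Specimen A: with 2 growth increments per year, 418 / 2 = 209 years.
A: 40.6 mm over 209 years gives 40.6 / 209 ≈ 0.194 mm per year.
For B, 116.7 / 0.194 = 601.55 years; at 2 growth increments per year that is 601.55 × 2 ≈ 1203 growth increments.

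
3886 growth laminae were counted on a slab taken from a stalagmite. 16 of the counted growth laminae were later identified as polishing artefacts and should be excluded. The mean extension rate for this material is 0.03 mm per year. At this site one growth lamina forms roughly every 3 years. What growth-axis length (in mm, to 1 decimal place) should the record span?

348.3 mm

True growth lamina count = 3886 − 16 = 3870.
At 3 years per growth lamina, 3870 × 3 = 11610 years.
11610 years at 0.03 mm/year gives 0.03 × 11610 = 348.3 mm.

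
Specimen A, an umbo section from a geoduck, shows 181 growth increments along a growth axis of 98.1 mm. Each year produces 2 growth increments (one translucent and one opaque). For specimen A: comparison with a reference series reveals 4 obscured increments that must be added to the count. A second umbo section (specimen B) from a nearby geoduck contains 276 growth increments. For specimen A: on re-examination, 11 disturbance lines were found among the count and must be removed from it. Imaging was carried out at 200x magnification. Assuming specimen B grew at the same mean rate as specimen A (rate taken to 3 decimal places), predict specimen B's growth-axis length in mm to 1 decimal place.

155.7 mm

Specimen A: true growth increment count = 181 − 11 + 4 = 174.
Specimen A: with 2 growth increments per year, 174 / 2 = 87 years.
A: Mean rate = 98.1 mm / 87 years ≈ 1.128 mm/yr.
Specimen B: with 2 growth increments per year, 276 / 2 = 138 years. B's length ≈ 1.128 × 138 = 155.7 mm.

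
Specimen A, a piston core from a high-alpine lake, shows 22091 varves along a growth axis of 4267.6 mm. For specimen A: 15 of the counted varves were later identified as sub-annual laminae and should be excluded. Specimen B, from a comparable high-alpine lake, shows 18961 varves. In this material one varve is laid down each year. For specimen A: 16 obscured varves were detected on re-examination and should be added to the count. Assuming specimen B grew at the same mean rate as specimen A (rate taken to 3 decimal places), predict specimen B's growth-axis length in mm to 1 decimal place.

Specimen A: correcting the raw count gives 22091 − 15 + 16 = 22092 true varves.
A: Mean rate = 4267.6 mm / 22092 years ≈ 0.193 mm per year.
B's length ≈ 0.193 × 18961 = 3659.5 mm.

3659.5 mm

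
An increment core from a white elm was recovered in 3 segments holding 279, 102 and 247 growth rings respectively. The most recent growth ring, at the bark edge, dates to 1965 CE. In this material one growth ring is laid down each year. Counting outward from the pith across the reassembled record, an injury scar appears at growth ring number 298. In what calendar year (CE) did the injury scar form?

Total growth rings = 279 + 102 + 247 = 628.
Between growth ring 298 and the bark edge there are 628 − 298 = 330 growth rings.
The growth ring at the bark edge is 1965 CE, so the injury scar dates to 1965 − 330 = 1635 CE.

1635 CE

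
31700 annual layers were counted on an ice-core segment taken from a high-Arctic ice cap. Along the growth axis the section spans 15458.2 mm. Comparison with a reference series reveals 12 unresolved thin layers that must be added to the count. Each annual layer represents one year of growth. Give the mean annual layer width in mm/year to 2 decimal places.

True annual layer count = 31700 + 12 = 31712.
Extension rate ≈ 15458.2 / 31712 = 0.49 mm/year.

0.49 mm/year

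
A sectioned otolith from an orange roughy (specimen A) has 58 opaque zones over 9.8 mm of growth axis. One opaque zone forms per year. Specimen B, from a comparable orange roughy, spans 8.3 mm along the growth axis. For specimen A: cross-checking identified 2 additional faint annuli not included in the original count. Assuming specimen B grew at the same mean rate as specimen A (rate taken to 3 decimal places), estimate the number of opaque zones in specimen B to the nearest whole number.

Specimen A: true opaque zone count = 58 + 2 = 60.
A: Mean rate = 9.8 mm / 60 years ≈ 0.163 mm/yr.
For B, 8.3 / 0.163 = 50.92 years ≈ 51 opaque zones.

51 opaque zones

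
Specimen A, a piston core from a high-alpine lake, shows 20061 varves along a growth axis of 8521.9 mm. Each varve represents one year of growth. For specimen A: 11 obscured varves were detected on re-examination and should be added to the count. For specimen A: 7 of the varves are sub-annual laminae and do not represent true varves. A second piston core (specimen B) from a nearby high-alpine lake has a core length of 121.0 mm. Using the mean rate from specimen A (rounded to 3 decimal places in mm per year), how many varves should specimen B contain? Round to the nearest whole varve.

285 varves

Specimen A: adjusted count: 20061 − 7 + 11 = 20065 varves.
A: Mean rate = 8521.9 mm / 20065 years ≈ 0.425 mm per year.
Specimen B: 121.0 mm / 0.425 mm per year = 284.71 years ≈ 285 varves.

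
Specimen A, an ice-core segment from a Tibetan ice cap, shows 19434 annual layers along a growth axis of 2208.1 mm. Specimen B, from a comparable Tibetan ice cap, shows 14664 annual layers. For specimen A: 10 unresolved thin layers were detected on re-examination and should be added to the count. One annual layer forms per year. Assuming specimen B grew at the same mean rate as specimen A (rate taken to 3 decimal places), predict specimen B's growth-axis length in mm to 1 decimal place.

1671.7 mm

Specimen A: adjusted count: 19434 + 10 = 19444 annual layers.
A: 2208.1 mm over 19444 years gives 2208.1 / 19444 ≈ 0.114 mm per year.
For B, 0.114 mm/year × 14664 years = 1671.7 mm.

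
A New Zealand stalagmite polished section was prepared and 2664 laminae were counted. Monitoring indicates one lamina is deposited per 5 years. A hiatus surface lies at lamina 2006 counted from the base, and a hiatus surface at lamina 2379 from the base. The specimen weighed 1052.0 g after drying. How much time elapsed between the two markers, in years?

1865 years

The two markers are separated by 2379 − 2006 = 373 laminae.
Multiplying by 5 years per lamina: 373 × 5 = 1865 years.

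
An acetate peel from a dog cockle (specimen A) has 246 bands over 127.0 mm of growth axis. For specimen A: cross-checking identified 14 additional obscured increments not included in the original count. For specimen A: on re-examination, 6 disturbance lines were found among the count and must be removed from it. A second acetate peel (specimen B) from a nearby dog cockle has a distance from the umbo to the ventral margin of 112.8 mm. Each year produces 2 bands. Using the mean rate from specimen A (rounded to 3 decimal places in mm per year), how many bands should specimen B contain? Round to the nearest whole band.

226 bands

Specimen A: true band count = 246 − 6 + 14 = 254.
Specimen A: 254 bands at 2 per year is 254 / 2 = 127 years.
A: 127.0 mm over 127 years gives 127.0 / 127 ≈ 1.000 mm/year.
For B, 112.8 / 1.000 = 112.80 years; at 2 bands per year that is 112.80 × 2 ≈ 226 bands.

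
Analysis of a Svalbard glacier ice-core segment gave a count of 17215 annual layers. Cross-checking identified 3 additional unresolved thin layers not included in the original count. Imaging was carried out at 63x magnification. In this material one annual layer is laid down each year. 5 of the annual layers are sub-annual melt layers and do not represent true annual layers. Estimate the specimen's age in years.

True annual layer count = 17215 − 5 + 3 = 17213.
With a one-to-one annual layer periodicity this is 17213 years.

17213 years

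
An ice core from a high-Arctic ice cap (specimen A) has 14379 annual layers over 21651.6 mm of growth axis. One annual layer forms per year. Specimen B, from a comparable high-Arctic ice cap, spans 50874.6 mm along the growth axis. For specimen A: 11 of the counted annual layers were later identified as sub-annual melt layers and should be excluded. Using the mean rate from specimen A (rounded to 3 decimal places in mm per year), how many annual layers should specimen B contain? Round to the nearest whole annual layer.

33759 annual layers

Specimen A: true annual layer count = 14379 − 11 = 14368.
A: 21651.6 mm over 14368 years gives 21651.6 / 14368 ≈ 1.507 mm/year.
B spans 50874.6 / 1.507 = 33758.86 years ≈ 33759 annual layers.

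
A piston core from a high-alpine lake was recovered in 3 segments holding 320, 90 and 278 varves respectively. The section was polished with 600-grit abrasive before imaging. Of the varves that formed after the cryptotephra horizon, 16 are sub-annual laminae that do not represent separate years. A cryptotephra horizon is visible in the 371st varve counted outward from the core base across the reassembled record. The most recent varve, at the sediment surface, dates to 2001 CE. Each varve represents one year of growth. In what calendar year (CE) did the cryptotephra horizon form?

1700 CE

Total varves = 320 + 90 + 278 = 688.
Between varve 371 and the sediment surface there are 688 − 371 = 317 varves.
Removing the 16 false varves leaves 317 − 16 = 301 true varves beyond the cryptotephra horizon.
2001 − 301 = 1700 CE.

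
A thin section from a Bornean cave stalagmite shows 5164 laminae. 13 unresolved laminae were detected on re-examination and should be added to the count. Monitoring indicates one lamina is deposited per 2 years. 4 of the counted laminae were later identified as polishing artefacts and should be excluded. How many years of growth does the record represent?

Correcting the raw count gives 5164 − 4 + 13 = 5173 true laminae.
5173 laminae at 2 years each span 5173 × 2 = 10346 years.

10346 years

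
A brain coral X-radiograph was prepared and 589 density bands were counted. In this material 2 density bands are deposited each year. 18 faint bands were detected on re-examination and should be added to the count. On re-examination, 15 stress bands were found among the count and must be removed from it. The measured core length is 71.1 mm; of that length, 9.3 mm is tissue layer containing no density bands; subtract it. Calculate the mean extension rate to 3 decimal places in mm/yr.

0.209 mm/yr

Adjusted count: 589 − 15 + 18 = 592 density bands.
592 density bands at 2 per year is 592 / 2 = 296 years.
Net length = 71.1 − 9.3 = 61.8 mm.
Extension rate ≈ 61.8 / 296 = 0.209 mm/yr.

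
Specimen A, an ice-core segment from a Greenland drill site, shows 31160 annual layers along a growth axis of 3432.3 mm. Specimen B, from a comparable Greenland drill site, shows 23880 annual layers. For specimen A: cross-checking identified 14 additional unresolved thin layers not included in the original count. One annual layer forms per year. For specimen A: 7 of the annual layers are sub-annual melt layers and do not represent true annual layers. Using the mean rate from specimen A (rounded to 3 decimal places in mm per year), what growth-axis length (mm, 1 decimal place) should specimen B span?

Specimen A: after corrections the count is 31160 − 7 + 14 = 31167 annual layers.
A: Extension rate ≈ 3432.3 / 31167 = 0.110 mm per year.
B's length ≈ 0.110 × 23880 = 2626.8 mm.

2626.8 mm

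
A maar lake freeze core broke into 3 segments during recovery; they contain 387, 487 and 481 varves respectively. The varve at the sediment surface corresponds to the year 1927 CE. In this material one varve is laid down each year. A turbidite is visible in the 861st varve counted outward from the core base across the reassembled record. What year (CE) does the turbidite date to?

Total varves = 387 + 487 + 481 = 1355.
1355 − 861 = 494 varves lie beyond the turbidite toward the sediment surface.
1927 − 494 = 1433 CE.

1433 CE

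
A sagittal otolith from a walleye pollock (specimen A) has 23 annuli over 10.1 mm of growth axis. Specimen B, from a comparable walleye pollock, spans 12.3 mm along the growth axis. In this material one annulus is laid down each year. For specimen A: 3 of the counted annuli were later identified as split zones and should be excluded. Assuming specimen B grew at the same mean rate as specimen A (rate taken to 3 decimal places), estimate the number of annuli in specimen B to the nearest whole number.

Specimen A: after corrections the count is 23 − 3 = 20 annuli.
A: 10.1 mm over 20 years gives 10.1 / 20 ≈ 0.505 mm/year.
For B, 12.3 / 0.505 = 24.36 years ≈ 24 annuli.

24 annuli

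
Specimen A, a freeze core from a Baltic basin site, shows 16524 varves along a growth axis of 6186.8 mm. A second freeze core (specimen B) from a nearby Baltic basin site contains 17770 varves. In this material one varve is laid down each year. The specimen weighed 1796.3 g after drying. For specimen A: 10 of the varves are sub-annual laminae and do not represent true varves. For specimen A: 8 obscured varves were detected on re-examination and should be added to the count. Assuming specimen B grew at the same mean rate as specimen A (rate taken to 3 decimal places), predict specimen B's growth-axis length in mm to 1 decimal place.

6646.0 mm

Specimen A: adjusted count: 16524 − 10 + 8 = 16522 varves.
A: Mean rate = 6186.8 mm / 16522 years ≈ 0.374 mm per year.
For B, 0.374 mm/year × 17770 years = 6646.0 mm.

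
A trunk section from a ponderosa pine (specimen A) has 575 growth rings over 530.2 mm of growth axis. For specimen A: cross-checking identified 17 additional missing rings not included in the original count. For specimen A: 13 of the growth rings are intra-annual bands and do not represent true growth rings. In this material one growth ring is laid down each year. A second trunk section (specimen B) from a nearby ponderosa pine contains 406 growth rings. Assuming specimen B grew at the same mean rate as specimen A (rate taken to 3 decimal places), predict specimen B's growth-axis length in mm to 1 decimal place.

371.9 mm

Specimen A: after corrections the count is 575 − 13 + 17 = 579 growth rings.
A: 530.2 mm over 579 years gives 530.2 / 579 ≈ 0.916 mm per year.
B's length ≈ 0.916 × 406 = 371.9 mm.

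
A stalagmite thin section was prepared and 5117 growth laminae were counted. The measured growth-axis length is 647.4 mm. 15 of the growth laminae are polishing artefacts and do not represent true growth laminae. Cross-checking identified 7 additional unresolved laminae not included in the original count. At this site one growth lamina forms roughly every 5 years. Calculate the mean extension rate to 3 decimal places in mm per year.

0.025 mm per year

After corrections the count is 5117 − 15 + 7 = 5109 growth laminae.
5109 growth laminae at 5 years each span 5109 × 5 = 25545 years.
Mean rate = 647.4 mm / 25545 years ≈ 0.025 mm per year.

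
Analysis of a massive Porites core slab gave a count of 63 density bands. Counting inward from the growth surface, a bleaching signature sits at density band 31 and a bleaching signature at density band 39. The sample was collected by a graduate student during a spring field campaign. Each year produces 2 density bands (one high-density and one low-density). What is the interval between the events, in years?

The two markers are separated by 39 − 31 = 8 density bands.
8 density bands at 2 per year is 8 / 2 = 4 years.

4 years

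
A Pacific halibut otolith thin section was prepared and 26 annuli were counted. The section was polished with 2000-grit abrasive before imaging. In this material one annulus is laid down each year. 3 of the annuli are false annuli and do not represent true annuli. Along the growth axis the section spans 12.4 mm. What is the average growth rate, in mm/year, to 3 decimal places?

After corrections the count is 26 − 3 = 23 annuli.
Mean rate = 12.4 mm / 23 years ≈ 0.539 mm/year.

0.539 mm/year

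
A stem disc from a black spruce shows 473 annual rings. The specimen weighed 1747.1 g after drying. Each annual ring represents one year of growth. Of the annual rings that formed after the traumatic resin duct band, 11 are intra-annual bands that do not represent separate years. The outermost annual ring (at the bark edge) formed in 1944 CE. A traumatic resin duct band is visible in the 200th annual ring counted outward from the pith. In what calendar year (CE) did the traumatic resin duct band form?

1682 CE

The traumatic resin duct band sits at annual ring 200 from the pith, so 473 − 200 = 273 annual rings formed after it.
273 − 11 false = 262 true annual rings after the traumatic resin duct band.
Counting back 262 years from 1944 CE places the traumatic resin duct band in 1944 − 262 = 1682 CE.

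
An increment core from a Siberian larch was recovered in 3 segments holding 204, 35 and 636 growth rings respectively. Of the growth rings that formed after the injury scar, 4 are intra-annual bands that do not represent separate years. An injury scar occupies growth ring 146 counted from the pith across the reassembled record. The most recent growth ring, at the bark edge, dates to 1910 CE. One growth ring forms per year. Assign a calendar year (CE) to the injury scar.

1185 CE

Total growth rings = 204 + 35 + 636 = 875.
Between growth ring 146 and the bark edge there are 875 − 146 = 729 growth rings.
Excluding 4 false growth rings: 729 − 4 = 725.
1910 − 725 = 1185 CE.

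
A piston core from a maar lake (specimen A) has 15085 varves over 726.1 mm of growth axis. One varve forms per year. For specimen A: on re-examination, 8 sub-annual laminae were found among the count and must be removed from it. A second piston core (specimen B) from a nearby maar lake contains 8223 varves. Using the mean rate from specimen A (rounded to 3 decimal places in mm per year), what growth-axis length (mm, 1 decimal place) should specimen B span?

394.7 mm

Specimen A: correcting the raw count gives 15085 − 8 = 15077 true varves.
A: Extension rate ≈ 726.1 / 15077 = 0.048 mm per year.
B's length ≈ 0.048 × 8223 = 394.7 mm.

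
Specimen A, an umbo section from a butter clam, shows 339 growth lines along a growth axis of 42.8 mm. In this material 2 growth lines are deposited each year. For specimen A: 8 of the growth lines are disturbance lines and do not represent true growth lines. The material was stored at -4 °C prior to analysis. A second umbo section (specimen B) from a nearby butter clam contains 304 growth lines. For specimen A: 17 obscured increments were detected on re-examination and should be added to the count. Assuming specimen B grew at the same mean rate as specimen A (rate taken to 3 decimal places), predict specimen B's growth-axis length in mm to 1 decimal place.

37.4 mm

Specimen A: correcting the raw count gives 339 − 8 + 17 = 348 true growth lines.
Specimen A: 348 growth lines at 2 per year is 348 / 2 = 174 years.
A: Extension rate ≈ 42.8 / 174 = 0.246 mm/yr.
Specimen B: 304 growth lines at 2 per year is 304 / 2 = 152 years. For B, 0.246 mm/year × 152 years = 37.4 mm.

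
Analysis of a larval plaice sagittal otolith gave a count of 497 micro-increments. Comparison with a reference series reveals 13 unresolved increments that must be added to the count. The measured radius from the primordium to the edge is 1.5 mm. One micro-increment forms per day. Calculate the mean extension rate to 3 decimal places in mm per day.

0.003 mm per day

Adjusted count: 497 + 13 = 510 micro-increments.
Mean rate = 1.5 mm / 510 days ≈ 0.003 mm per day.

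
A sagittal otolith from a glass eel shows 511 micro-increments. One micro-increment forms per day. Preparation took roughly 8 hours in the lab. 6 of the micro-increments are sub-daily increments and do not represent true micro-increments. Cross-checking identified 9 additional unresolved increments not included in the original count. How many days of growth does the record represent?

514 d

Adjusted count: 511 − 6 + 9 = 514 micro-increments.
One micro-increment per day makes the duration 514 days.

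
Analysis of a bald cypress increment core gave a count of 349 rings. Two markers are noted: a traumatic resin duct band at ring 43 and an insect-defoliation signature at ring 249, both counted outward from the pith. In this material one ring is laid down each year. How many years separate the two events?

206 years

249 − 43 = 206 rings lie between the two events.
That is 206 years at one ring per year.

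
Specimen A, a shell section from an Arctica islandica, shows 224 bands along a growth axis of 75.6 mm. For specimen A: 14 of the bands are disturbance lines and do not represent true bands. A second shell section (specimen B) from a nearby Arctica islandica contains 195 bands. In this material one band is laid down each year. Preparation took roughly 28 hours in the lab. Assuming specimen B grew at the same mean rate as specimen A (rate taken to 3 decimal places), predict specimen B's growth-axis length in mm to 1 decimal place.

Specimen A: adjusted count: 224 − 14 = 210 bands.
A: Extension rate ≈ 75.6 / 210 = 0.360 mm/yr.
Length of B = 0.360 × 195 = 70.2 mm.

70.2 mm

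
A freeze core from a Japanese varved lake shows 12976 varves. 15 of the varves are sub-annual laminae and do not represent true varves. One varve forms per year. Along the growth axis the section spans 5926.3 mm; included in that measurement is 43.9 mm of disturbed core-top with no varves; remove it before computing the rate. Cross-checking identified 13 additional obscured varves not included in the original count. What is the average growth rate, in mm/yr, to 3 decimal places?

Correcting the raw count gives 12976 − 15 + 13 = 12974 true varves.
Net length = 5926.3 − 43.9 = 5882.4 mm.
5882.4 mm over 12974 years gives 5882.4 / 12974 ≈ 0.453 mm/yr.

0.453 mm/yr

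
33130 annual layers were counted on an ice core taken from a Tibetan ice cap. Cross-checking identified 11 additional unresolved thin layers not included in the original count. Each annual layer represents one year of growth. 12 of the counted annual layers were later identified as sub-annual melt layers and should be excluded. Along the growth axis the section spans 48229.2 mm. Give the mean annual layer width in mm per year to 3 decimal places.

Correcting the raw count gives 33130 − 12 + 11 = 33129 true annual layers.
48229.2 mm over 33129 years gives 48229.2 / 33129 ≈ 1.456 mm per year.

1.456 mm per year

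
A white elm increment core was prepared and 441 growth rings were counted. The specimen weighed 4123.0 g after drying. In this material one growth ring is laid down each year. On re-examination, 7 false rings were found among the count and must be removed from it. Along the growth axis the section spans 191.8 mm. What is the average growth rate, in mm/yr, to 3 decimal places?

Correcting the raw count gives 441 − 7 = 434 true growth rings.
191.8 mm over 434 years gives 191.8 / 434 ≈ 0.442 mm/yr.

0.442 mm/yr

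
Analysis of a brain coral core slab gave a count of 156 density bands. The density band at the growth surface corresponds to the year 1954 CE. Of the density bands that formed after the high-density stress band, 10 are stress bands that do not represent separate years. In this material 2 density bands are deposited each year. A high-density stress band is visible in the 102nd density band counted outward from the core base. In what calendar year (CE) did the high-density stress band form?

1932 CE

The high-density stress band sits at density band 102 from the core base, so 156 − 102 = 54 density bands formed after it.
Excluding 10 false density bands: 54 − 10 = 44.
44 density bands at 2 per year is 44 / 2 = 22 years.
1954 − 22 = 1932 CE.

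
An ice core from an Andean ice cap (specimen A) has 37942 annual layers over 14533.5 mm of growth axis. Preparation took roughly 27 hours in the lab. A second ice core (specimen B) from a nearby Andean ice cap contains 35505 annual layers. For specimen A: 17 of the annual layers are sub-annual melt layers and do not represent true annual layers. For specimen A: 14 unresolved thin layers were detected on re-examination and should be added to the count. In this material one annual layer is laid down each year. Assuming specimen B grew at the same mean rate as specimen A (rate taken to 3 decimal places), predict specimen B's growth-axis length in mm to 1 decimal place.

Specimen A: after corrections the count is 37942 − 17 + 14 = 37939 annual layers.
A: Extension rate ≈ 14533.5 / 37939 = 0.383 mm/year.
For B, 0.383 mm/year × 35505 years = 13598.4 mm.

13598.4 mm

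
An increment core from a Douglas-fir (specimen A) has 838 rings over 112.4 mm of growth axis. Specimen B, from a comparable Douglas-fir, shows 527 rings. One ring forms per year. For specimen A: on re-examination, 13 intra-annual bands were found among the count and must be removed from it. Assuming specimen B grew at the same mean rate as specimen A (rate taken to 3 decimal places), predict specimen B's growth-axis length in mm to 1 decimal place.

Specimen A: after corrections the count is 838 − 13 = 825 rings.
A: 112.4 mm over 825 years gives 112.4 / 825 ≈ 0.136 mm/year.
For B, 0.136 mm/year × 527 years = 71.7 mm.

71.7 mm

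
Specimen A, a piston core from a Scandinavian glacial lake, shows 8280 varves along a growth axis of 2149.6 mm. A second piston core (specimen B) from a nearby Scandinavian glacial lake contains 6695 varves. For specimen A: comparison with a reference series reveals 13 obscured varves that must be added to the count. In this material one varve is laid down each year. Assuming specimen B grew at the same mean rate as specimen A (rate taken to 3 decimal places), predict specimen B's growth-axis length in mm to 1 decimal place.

1734.0 mm

Specimen A: adjusted count: 8280 + 13 = 8293 varves.
A: Extension rate ≈ 2149.6 / 8293 = 0.259 mm per year.
B's length ≈ 0.259 × 6695 = 1734.0 mm.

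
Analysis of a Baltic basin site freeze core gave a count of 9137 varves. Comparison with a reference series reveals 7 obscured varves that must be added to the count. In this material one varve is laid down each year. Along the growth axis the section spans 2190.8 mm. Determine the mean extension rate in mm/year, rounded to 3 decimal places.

Correcting the raw count gives 9137 + 7 = 9144 true varves.
2190.8 mm over 9144 years gives 2190.8 / 9144 ≈ 0.240 mm/year.

0.240 mm/year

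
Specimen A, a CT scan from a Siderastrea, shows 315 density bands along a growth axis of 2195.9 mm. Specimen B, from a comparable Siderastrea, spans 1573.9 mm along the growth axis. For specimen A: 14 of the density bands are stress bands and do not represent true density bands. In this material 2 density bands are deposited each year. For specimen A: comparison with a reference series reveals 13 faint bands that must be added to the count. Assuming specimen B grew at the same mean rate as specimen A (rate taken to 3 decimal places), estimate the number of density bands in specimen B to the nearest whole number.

225 density bands

Specimen A: adjusted count: 315 − 14 + 13 = 314 density bands.
Specimen A: 314 density bands at 2 per year is 314 / 2 = 157 years.
A: Mean rate = 2195.9 mm / 157 years ≈ 13.987 mm/yr.
For B, 1573.9 / 13.987 = 112.53 years; at 2 density bands per year that is 112.53 × 2 ≈ 225 density bands.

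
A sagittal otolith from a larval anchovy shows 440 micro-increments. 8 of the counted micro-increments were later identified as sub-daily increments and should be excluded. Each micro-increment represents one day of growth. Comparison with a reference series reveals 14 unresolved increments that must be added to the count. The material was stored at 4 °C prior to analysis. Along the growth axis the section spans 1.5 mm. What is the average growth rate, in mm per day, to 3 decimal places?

Correcting the raw count gives 440 − 8 + 14 = 446 true micro-increments.
Mean rate = 1.5 mm / 446 days ≈ 0.003 mm per day.

0.003 mm per day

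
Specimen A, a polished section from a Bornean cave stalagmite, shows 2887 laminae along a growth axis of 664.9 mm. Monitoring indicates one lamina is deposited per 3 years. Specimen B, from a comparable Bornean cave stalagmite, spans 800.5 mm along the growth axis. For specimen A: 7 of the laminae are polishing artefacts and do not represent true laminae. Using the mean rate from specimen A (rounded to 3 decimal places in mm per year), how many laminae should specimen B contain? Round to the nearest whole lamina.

3465 laminae

Specimen A: adjusted count: 2887 − 7 = 2880 laminae.
Specimen A: at 3 years per lamina, 2880 × 3 = 8640 years.
A: 664.9 mm over 8640 years gives 664.9 / 8640 ≈ 0.077 mm/yr.
For B, 800.5 / 0.077 = 10396.10 years; at 3 years per lamina that is 10396.10 / 3 ≈ 3465 laminae.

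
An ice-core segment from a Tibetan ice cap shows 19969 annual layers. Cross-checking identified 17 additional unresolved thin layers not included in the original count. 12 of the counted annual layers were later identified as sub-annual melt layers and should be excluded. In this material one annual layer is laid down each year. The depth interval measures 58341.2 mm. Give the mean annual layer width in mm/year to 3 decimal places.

2.921 mm/year

After corrections the count is 19969 − 12 + 17 = 19974 annual layers.
Extension rate ≈ 58341.2 / 19974 = 2.921 mm/year.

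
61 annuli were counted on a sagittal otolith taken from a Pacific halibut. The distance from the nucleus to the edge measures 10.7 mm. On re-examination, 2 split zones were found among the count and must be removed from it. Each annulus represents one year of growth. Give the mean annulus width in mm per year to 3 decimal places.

After corrections the count is 61 − 2 = 59 annuli.
Extension rate ≈ 10.7 / 59 = 0.181 mm per year.

0.181 mm per year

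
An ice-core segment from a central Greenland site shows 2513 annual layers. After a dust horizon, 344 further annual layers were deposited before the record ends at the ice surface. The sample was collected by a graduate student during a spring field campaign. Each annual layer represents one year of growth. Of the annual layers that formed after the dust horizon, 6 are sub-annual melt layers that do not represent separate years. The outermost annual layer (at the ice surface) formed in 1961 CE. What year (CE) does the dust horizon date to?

There are 344 annual layers younger than the dust horizon.
Removing the 6 false annual layers leaves 344 − 6 = 338 true annual layers beyond the dust horizon.
1961 − 338 = 1623 CE.

1623 CE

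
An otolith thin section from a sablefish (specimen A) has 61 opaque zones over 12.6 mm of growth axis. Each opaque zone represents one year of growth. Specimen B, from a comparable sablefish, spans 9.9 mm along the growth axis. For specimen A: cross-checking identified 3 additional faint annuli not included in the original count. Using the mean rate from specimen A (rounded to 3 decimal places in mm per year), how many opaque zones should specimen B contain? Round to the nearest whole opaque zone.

50 opaque zones

Specimen A: after corrections the count is 61 + 3 = 64 opaque zones.
A: Mean rate = 12.6 mm / 64 years ≈ 0.197 mm/yr.
For B, 9.9 / 0.197 = 50.25 years ≈ 50 opaque zones.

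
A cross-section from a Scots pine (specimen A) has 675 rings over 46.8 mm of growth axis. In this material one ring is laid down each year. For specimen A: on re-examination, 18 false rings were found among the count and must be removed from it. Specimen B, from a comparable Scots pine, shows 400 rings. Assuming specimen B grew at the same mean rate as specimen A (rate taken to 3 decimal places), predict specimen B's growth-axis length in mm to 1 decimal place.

Specimen A: true ring count = 675 − 18 = 657.
A: Mean rate = 46.8 mm / 657 years ≈ 0.071 mm/year.
Length of B = 0.071 × 400 = 28.4 mm.

28.4 mm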